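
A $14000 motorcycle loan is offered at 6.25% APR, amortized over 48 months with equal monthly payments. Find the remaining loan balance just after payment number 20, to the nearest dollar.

With monthly rate i = 6.25%/12 = 0.0052083, the balance after k of n payments is P · [(1+i)^n − (1+i)^k] / [(1+i)^n − 1].
(1+0.0052083)^48 = 1.28319262 and (1+0.0052083)^20 = 1.10948544, so the balance is 14,000 × (1.28319262 − 1.10948544) / (1.28319262 − 1) = $8,587.44.

$8,587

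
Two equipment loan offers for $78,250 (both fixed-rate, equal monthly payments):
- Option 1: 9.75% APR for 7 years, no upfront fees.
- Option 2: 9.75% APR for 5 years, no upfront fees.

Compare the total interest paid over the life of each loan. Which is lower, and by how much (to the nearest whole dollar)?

Option 2 by $9,094

Option 1: monthly rate = 9.75%/12 = 0.0081250; payment = 78,250 × 0.0081250 / (1 − (1+0.0081250)^−84) = $1,288.96.
Total interest on Option 1 = 84 × $1,288.96 − $78,250 = $30,022.64.
Option 2: monthly rate = 9.75%/12 = 0.0081250; payment = 78,250 × 0.0081250 / (1 − (1+0.0081250)^−60) = $1,652.97.
Total interest on Option 2 = 60 × $1,652.97 − $78,250 = $20,928.20.
Option 2 is lower by $9,094.44.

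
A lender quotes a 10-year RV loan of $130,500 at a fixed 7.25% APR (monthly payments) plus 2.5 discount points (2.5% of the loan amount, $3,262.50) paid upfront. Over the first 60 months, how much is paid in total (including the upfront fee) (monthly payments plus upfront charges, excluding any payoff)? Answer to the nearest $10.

At 7.25% the monthly rate is 0.0060417, so the payment is 130,500 × 0.0060417 / (1 − 1.0060417^−120) = $1,532.08.
Total outlay = 60 × $1,532.08 + $3,262.50 = $95,187.30.

$95,190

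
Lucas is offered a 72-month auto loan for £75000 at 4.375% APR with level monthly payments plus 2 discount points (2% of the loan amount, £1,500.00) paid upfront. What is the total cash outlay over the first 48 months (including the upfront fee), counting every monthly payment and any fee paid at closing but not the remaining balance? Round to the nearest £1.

Monthly rate = 4.375%/12 = 0.0036458; payment = 75,000 × 0.0036458 / (1 − (1+0.0036458)^−72) = £1,186.25.
Total outlay = 48 × £1,186.25 + £1,500.00 = £58,440.00.

£58,440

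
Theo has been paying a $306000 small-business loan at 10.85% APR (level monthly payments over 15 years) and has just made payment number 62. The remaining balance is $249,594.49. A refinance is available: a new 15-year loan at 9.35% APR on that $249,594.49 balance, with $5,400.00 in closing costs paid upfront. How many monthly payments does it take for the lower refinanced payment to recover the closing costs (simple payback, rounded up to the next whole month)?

7 months

Current payment = 306,000 × 10.85%/12 / (1 − (1+0.0090417)^−180) = $3,449.22.
Refinanced payment = 249,594.49 × 0.0077917 / (1 − (1+0.0077917)^−180) = $2,583.78.
Monthly savings = $3,449.22 − $2,583.78 = $865.44.
Break-even = $5,400.00 / $865.44 = 6.24 → 7 months.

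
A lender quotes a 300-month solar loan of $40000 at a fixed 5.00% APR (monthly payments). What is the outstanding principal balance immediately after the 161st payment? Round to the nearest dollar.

With monthly rate i = 5%/12 = 0.0041667, the balance after k of n payments is P · [(1+i)^n − (1+i)^k] / [(1+i)^n − 1].
(1+0.0041667)^300 = 3.48129045 and (1+0.0041667)^161 = 1.95314254, so the balance is 40,000 × (3.48129045 − 1.95314254) / (3.48129045 − 1) = $24,634.73.

$24,635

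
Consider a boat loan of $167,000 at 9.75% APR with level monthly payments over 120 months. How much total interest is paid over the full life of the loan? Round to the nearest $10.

$95,060

Monthly rate = 9.75%/12 = 0.0081250; payment = 167,000 × 0.0081250 / (1 − (1+0.0081250)^−120) = $2,183.86.
Total paid = 120 × $2,183.86 = $262,063.20; interest = $262,063.20 − $167,000 = $95,063.20.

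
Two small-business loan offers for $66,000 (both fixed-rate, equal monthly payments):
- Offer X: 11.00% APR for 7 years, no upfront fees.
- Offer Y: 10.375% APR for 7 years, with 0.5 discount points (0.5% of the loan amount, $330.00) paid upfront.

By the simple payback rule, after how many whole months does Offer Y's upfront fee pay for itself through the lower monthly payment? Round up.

16 months

Offer X: at 11.00% the monthly rate is 0.0091667, so the payment is 66,000 × 0.0091667 / (1 − 1.0091667^−84) = $1,130.08.
Offer Y: monthly rate = 10.375%/12 = 0.0086458; payment = 66,000 × 0.0086458 / (1 − (1+0.0086458)^−84) = $1,108.51.
Monthly savings = $1,130.08 − $1,108.51 = $21.57.
Break-even = $330.00 / $21.57 = 15.30 → 16 months.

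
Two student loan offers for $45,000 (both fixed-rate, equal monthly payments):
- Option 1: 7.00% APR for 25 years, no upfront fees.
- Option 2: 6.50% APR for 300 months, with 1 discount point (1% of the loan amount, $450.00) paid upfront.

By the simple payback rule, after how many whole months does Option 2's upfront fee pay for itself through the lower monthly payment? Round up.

Option 1: monthly rate = 7%/12 = 0.0058333; payment = 45,000 × 0.0058333 / (1 − (1+0.0058333)^−300) = $318.05.
Option 2: monthly rate = 6.5%/12 = 0.0054167; payment = 45,000 × 0.0054167 / (1 − (1+0.0054167)^−300) = $303.84.
Monthly savings = $318.05 − $303.84 = $14.21.
Break-even = $450.00 / $14.21 = 31.67 → 32 months.

32 months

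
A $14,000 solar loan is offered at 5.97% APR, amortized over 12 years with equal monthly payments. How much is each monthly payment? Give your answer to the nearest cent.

Monthly rate = 5.97%/12 = 0.0049750; payment = 14,000 × 0.0049750 / (1 − (1+0.0049750)^−144) = $136.40.

$136.40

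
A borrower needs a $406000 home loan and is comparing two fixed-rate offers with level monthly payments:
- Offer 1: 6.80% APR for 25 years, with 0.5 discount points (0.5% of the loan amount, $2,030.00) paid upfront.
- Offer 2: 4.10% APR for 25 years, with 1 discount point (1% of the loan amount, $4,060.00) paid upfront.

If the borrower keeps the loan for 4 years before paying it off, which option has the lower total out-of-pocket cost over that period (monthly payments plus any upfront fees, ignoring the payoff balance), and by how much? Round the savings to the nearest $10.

Offer 1: monthly rate = 6.8%/12 = 0.0056667; payment = 406,000 × 0.0056667 / (1 − (1+0.0056667)^−300) = $2,817.93.
Offer 2: monthly rate = 4.1%/12 = 0.0034167; payment = 406,000 × 0.0034167 / (1 − (1+0.0034167)^−300) = $2,165.50.
Over 48 months: Offer 1 costs 48 × $2,817.93 + $2,030.00 = $137,290.64; Offer 2 costs 48 × $2,165.50 + $4,060.00 = $108,004.00.
Offer 2 is cheaper by $137,290.64 − $108,004.00 = $29,286.64.

Offer 2 by $29,290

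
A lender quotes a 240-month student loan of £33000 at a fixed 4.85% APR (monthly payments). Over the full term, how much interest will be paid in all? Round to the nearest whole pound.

£18,614

Monthly rate = 4.85%/12 = 0.0040417; payment = 33,000 × 0.0040417 / (1 − (1+0.0040417)^−240) = £215.06.
Total paid = 240 × £215.06 = £51,614.40; interest = £51,614.40 − £33,000 = £18,614.40.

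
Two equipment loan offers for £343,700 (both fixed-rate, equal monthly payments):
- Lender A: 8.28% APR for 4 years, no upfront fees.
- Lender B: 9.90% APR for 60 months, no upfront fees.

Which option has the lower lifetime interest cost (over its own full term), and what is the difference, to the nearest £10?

Lender A by £32,220

Lender A: monthly rate = 8.28%/12 = 0.0069000; payment = 343,700 × 0.0069000 / (1 − (1+0.0069000)^−48) = £8,435.97.
Total interest on Lender A = 48 × £8,435.97 − £343,700 = £61,226.56.
Lender B: at 9.90% the monthly rate is 0.0082500, so the payment is 343,700 × 0.0082500 / (1 − 1.0082500^−60) = £7,285.71.
Total interest on Lender B = 60 × £7,285.71 − £343,700 = £93,442.60.
Lender A is lower by £32,216.04.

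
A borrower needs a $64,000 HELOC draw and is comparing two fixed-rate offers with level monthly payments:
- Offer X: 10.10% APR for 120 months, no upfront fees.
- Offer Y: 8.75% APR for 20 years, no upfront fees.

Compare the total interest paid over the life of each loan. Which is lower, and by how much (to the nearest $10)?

Offer X: at 10.10% the monthly rate is 0.0084167, so the payment is 64,000 × 0.0084167 / (1 − 1.0084167^−120) = $849.31.
Total interest on Offer X = 120 × $849.31 − $64,000 = $37,917.20.
Offer Y: at 8.75% the monthly rate is 0.0072917, so the payment is 64,000 × 0.0072917 / (1 − 1.0072917^−240) = $565.57.
Total interest on Offer Y = 240 × $565.57 − $64,000 = $71,736.80.
Offer X is lower by $33,819.60.

Offer X by $33,820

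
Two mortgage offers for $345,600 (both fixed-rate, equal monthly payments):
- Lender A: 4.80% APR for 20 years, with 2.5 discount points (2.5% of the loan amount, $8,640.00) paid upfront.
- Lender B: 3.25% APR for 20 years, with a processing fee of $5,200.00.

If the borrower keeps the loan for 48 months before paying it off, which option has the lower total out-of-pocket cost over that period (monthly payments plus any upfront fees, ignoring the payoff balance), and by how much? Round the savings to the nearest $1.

Lender A: at 4.80% the monthly rate is 0.0040000, so the payment is 345,600 × 0.0040000 / (1 − 1.0040000^−240) = $2,242.80.
Lender B: at 3.25% the monthly rate is 0.0027083, so the payment is 345,600 × 0.0027083 / (1 − 1.0027083^−240) = $1,960.23.
Over 48 months: Lender A costs 48 × $2,242.80 + $8,640.00 = $116,294.40; Lender B costs 48 × $1,960.23 + $5,200.00 = $99,291.04.
Lender B is cheaper by $116,294.40 − $99,291.04 = $17,003.36.

Lender B by $17,003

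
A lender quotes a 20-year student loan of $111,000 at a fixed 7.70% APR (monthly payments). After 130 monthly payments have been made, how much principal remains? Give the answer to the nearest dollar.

With monthly rate i = 7.7%/12 = 0.0064167, the balance after k of n payments is P · [(1+i)^n − (1+i)^k] / [(1+i)^n − 1].
(1+0.0064167)^240 = 4.64169779 and (1+0.0064167)^130 = 2.29676538, so the balance is 111,000 × (4.64169779 − 2.29676538) / (4.64169779 − 1) = $71,474.22.

$71,474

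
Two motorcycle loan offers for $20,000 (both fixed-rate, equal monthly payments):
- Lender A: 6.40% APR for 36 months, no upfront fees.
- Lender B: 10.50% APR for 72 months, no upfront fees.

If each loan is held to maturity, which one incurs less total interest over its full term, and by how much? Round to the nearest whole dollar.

Lender A by $5,007

Lender A: at 6.40% the monthly rate is 0.0053333, so the payment is 20,000 × 0.0053333 / (1 − 1.0053333^−36) = $612.07.
Total interest on Lender A = 36 × $612.07 − $20,000 = $2,034.52.
Lender B: monthly rate = 10.5%/12 = 0.0087500; payment = 20,000 × 0.0087500 / (1 − (1+0.0087500)^−72) = $375.58.
Total interest on Lender B = 72 × $375.58 − $20,000 = $7,041.76.
Lender A is lower by $5,007.24.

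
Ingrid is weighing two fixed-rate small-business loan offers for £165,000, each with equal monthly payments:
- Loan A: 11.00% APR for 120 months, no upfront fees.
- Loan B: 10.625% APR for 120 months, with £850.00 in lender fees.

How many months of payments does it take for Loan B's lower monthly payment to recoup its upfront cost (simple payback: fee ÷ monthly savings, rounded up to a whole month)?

Loan A: monthly rate = 11%/12 = 0.0091667; payment = 165,000 × 0.0091667 / (1 − (1+0.0091667)^−120) = £2,272.88.
Loan B: monthly rate = 10.625%/12 = 0.0088542; payment = 165,000 × 0.0088542 / (1 − (1+0.0088542)^−120) = £2,237.99.
Monthly savings = £2,272.88 − £2,237.99 = £34.89.
Break-even = £850.00 / £34.89 = 24.36 → 25 months.

25 months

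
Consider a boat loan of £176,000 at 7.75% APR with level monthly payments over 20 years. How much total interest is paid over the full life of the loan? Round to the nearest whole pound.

£170,769

Monthly rate = 7.75%/12 = 0.0064583; payment = 176,000 × 0.0064583 / (1 − (1+0.0064583)^−240) = £1,444.87.
Total paid = 240 × £1,444.87 = £346,768.80; interest = £346,768.80 − £176,000 = £170,768.80.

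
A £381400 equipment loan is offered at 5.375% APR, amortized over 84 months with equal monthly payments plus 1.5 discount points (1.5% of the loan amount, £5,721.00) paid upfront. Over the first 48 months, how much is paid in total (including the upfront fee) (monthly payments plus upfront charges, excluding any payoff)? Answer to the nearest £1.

£267,711

Monthly rate = 5.375%/12 = 0.0044792; payment = 381,400 × 0.0044792 / (1 − (1+0.0044792)^−84) = £5,458.13.
Total outlay = 48 × £5,458.13 + £5,721.00 = £267,711.24.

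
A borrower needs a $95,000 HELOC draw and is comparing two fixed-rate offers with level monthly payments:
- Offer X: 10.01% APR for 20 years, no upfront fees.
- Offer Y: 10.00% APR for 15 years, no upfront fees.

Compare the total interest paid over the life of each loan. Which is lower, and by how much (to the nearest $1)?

Offer X: at 10.01% the monthly rate is 0.0083417, so the payment is 95,000 × 0.0083417 / (1 − 1.0083417^−240) = $917.40.
Total interest on Offer X = 240 × $917.40 − $95,000 = $125,176.00.
Offer Y: at 10.00% the monthly rate is 0.0083333, so the payment is 95,000 × 0.0083333 / (1 − 1.0083333^−180) = $1,020.87.
Total interest on Offer Y = 180 × $1,020.87 − $95,000 = $88,756.60.
Offer Y is lower by $36,419.40.

Offer Y by $36,419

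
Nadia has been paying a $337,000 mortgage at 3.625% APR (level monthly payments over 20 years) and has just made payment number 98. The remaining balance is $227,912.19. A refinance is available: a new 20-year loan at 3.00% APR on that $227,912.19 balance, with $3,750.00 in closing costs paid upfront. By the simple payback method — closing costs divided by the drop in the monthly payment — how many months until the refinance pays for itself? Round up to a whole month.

Current payment = 337,000 × 3.625%/12 / (1 − (1+0.0030208)^−240) = $1,976.18.
Refinanced payment = 227,912.19 × 0.0025000 / (1 − (1+0.0025000)^−240) = $1,264.00.
Monthly savings = $1,976.18 − $1,264.00 = $712.18.
Break-even = $3,750.00 / $712.18 = 5.27 → 6 months.

6 months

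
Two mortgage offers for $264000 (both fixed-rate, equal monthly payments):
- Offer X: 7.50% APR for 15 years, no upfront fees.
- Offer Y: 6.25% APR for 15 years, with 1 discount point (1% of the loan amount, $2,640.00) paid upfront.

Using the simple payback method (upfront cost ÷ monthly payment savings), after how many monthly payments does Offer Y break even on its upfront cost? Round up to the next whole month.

Offer X: monthly rate = 7.5%/12 = 0.0062500; payment = 264,000 × 0.0062500 / (1 − (1+0.0062500)^−180) = $2,447.31.
Offer Y: monthly rate = 6.25%/12 = 0.0052083; payment = 264,000 × 0.0052083 / (1 − (1+0.0052083)^−180) = $2,263.60.
Monthly savings = $2,447.31 − $2,263.60 = $183.71.
Break-even = $2,640.00 / $183.71 = 14.37 → 15 months.

15 months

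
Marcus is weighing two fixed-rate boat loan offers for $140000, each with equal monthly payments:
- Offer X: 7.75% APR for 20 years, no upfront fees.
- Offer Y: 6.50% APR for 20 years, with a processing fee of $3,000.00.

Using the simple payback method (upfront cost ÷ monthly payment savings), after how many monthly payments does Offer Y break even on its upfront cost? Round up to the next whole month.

Offer X: monthly rate = 7.75%/12 = 0.0064583; payment = 140,000 × 0.0064583 / (1 − (1+0.0064583)^−240) = $1,149.33.
Offer Y: at 6.50% the monthly rate is 0.0054167, so the payment is 140,000 × 0.0054167 / (1 − 1.0054167^−240) = $1,043.80.
Monthly savings = $1,149.33 − $1,043.80 = $105.53.
Break-even = $3,000.00 / $105.53 = 28.43 → 29 months.

29 months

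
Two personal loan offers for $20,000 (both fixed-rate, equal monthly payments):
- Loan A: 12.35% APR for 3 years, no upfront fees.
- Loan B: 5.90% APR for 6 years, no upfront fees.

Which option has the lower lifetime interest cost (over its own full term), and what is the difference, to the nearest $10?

Loan B by $240

Loan A: at 12.35% the monthly rate is 0.0102917, so the payment is 20,000 × 0.0102917 / (1 − 1.0102917^−36) = $667.63.
Total interest on Loan A = 36 × $667.63 − $20,000 = $4,034.68.
Loan B: at 5.90% the monthly rate is 0.0049167, so the payment is 20,000 × 0.0049167 / (1 − 1.0049167^−72) = $330.51.
Total interest on Loan B = 72 × $330.51 − $20,000 = $3,796.72.
Loan B is lower by $237.96.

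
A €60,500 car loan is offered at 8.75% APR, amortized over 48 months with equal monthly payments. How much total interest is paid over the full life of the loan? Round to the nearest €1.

€11,422

At 8.75% the monthly rate is 0.0072917, so the payment is 60,500 × 0.0072917 / (1 − 1.0072917^−48) = €1,498.37.
Total paid = 48 × €1,498.37 = €71,921.76; interest = €71,921.76 − €60,500 = €11,421.76.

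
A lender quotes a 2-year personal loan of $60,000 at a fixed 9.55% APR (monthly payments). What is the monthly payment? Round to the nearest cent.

$2,756.25

At 9.55% the monthly rate is 0.0079583, so the payment is 60,000 × 0.0079583 / (1 − 1.0079583^−24) = $2,756.25.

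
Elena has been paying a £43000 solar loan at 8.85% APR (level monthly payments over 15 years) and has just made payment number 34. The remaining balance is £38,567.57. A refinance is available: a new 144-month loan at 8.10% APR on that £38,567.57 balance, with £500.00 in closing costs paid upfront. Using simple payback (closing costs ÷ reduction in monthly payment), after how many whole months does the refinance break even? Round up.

40 months

Current payment = 43,000 × 8.85%/12 / (1 − (1+0.0073750)^−180) = £432.31.
Refinanced payment = 38,567.57 × 0.0067500 / (1 − (1+0.0067500)^−144) = £419.59.
Monthly savings = £432.31 − £419.59 = £12.72.
Break-even = £500.00 / £12.72 = 39.31 → 40 months.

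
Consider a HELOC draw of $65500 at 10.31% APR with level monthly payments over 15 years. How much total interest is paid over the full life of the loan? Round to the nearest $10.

$63,440

At 10.31% the monthly rate is 0.0085917, so the payment is 65,500 × 0.0085917 / (1 − 1.0085917^−180) = $716.34.
Total paid = 180 × $716.34 = $128,941.20; interest = $128,941.20 − $65,500 = $63,441.20.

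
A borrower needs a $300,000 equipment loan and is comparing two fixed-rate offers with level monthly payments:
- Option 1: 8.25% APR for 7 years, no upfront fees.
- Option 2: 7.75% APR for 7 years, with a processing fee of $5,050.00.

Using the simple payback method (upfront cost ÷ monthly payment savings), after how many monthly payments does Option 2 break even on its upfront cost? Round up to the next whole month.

Option 1: at 8.25% the monthly rate is 0.0068750, so the payment is 300,000 × 0.0068750 / (1 − 1.0068750^−84) = $4,713.32.
Option 2: at 7.75% the monthly rate is 0.0064583, so the payment is 300,000 × 0.0064583 / (1 − 1.0064583^−84) = $4,638.59.
Monthly savings = $4,713.32 − $4,638.59 = $74.73.
Break-even = $5,050.00 / $74.73 = 67.58 → 68 months.

68 months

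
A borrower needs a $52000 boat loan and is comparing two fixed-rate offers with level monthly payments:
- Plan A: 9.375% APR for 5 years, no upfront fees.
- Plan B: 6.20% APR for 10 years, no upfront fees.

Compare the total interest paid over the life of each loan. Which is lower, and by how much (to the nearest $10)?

Plan A by $4,570

Plan A: at 9.375% the monthly rate is 0.0078125, so the payment is 52,000 × 0.0078125 / (1 − 1.0078125^−60) = $1,088.92.
Total interest on Plan A = 60 × $1,088.92 − $52,000 = $13,335.20.
Plan B: monthly rate = 6.2%/12 = 0.0051667; payment = 52,000 × 0.0051667 / (1 − (1+0.0051667)^−120) = $582.54.
Total interest on Plan B = 120 × $582.54 − $52,000 = $17,904.80.
Plan A is lower by $4,569.60.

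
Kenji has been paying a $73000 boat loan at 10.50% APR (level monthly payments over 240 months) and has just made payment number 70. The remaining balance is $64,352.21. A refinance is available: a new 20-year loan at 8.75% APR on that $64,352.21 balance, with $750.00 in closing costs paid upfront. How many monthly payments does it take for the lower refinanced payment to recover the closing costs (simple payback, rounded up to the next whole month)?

5 months

Current payment = 73,000 × 10.5%/12 / (1 − (1+0.0087500)^−240) = $728.82.
Refinanced payment = 64,352.21 × 0.0072917 / (1 − (1+0.0072917)^−240) = $568.69.
Monthly savings = $728.82 − $568.69 = $160.13.
Break-even = $750.00 / $160.13 = 4.68 → 5 months.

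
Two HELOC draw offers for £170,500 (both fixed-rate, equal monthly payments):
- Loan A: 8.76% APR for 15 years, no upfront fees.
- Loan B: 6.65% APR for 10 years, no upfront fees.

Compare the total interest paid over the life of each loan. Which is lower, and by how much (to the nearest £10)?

Loan B by £73,030

Loan A: monthly rate = 8.76%/12 = 0.0073000; payment = 170,500 × 0.0073000 / (1 − (1+0.0073000)^−180) = £1,705.07.
Total interest on Loan A = 180 × £1,705.07 − £170,500 = £136,412.60.
Loan B: monthly rate = 6.65%/12 = 0.0055417; payment = 170,500 × 0.0055417 / (1 − (1+0.0055417)^−120) = £1,949.03.
Total interest on Loan B = 120 × £1,949.03 − £170,500 = £63,383.60.
Loan B is lower by £73,029.00.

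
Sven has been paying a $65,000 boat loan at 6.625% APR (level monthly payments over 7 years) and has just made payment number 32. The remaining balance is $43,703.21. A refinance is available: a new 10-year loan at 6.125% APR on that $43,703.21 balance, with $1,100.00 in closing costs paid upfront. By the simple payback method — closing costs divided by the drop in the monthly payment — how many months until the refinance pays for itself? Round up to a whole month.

Current payment = 65,000 × 6.625%/12 / (1 − (1+0.0055208)^−84) = $969.15.
Refinanced payment = 43,703.21 × 0.0051042 / (1 − (1+0.0051042)^−120) = $487.94.
Monthly savings = $969.15 − $487.94 = $481.21.
Break-even = $1,100.00 / $481.21 = 2.29 → 3 months.

3 months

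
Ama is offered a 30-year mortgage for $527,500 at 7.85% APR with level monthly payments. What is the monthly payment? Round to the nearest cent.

$3,815.59

Monthly rate = 7.85%/12 = 0.0065417; payment = 527,500 × 0.0065417 / (1 − (1+0.0065417)^−360) = $3,815.59.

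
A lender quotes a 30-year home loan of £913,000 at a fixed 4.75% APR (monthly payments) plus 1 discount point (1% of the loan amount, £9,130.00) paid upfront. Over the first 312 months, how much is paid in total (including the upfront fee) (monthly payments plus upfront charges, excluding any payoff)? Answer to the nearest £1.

£1,495,074

At 4.75% the monthly rate is 0.0039583, so the payment is 913,000 × 0.0039583 / (1 − 1.0039583^−360) = £4,762.64.
Total outlay = 312 × £4,762.64 + £9,130.00 = £1,495,073.68.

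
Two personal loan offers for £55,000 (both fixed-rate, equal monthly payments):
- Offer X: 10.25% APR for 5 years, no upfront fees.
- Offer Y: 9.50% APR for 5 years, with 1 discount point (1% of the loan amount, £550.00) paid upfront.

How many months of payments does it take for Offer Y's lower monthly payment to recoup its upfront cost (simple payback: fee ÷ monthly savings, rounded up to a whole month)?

28 months

Offer X: monthly rate = 10.25%/12 = 0.0085417; payment = 55,000 × 0.0085417 / (1 − (1+0.0085417)^−60) = £1,175.36.
Offer Y: at 9.50% the monthly rate is 0.0079167, so the payment is 55,000 × 0.0079167 / (1 − 1.0079167^−60) = £1,155.10.
Monthly savings = £1,175.36 − £1,155.10 = £20.26.
Break-even = £550.00 / £20.26 = 27.15 → 28 months.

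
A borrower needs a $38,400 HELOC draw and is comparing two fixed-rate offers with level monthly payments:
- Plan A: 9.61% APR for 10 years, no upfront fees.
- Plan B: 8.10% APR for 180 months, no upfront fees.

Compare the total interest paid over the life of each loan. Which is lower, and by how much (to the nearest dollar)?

Plan A: at 9.61% the monthly rate is 0.0080083, so the payment is 38,400 × 0.0080083 / (1 − 1.0080083^−120) = $499.20.
Total interest on Plan A = 120 × $499.20 − $38,400 = $21,504.00.
Plan B: at 8.10% the monthly rate is 0.0067500, so the payment is 38,400 × 0.0067500 / (1 − 1.0067500^−180) = $369.19.
Total interest on Plan B = 180 × $369.19 − $38,400 = $28,054.20.
Plan A is lower by $6,550.20.

Plan A by $6,550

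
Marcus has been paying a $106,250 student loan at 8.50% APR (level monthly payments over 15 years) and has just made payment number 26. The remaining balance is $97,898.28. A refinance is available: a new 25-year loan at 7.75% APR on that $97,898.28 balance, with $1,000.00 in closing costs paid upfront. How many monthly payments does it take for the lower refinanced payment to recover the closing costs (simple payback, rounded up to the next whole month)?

4 months

Current payment = 106,250 × 8.5%/12 / (1 − (1+0.0070833)^−180) = $1,046.29.
Refinanced payment = 97,898.28 × 0.0064583 / (1 − (1+0.0064583)^−300) = $739.45.
Monthly savings = $1,046.29 − $739.45 = $306.84.
Break-even = $1,000.00 / $306.84 = 3.26 → 4 months.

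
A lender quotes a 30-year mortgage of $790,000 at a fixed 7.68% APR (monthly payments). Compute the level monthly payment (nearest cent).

$5,621.49

At 7.68% the monthly rate is 0.0064000, so the payment is 790,000 × 0.0064000 / (1 − 1.0064000^−360) = $5,621.49.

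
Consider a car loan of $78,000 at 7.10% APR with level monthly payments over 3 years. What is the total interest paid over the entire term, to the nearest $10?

$8,830

Monthly rate = 7.1%/12 = 0.0059167; payment = 78,000 × 0.0059167 / (1 − (1+0.0059167)^−36) = $2,411.98.
Total paid = 36 × $2,411.98 = $86,831.28; interest = $86,831.28 − $78,000 = $8,831.28.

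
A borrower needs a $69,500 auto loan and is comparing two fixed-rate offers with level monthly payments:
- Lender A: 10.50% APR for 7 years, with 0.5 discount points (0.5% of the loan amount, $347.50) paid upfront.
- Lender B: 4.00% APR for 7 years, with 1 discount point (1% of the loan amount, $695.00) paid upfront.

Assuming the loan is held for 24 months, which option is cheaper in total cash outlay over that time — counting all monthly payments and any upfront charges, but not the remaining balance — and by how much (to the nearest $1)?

Lender B by $4,977

Lender A: monthly rate = 10.5%/12 = 0.0087500; payment = 69,500 × 0.0087500 / (1 − (1+0.0087500)^−84) = $1,171.82.
Lender B: at 4.00% the monthly rate is 0.0033333, so the payment is 69,500 × 0.0033333 / (1 − 1.0033333^−84) = $949.98.
Over 24 months: Lender A costs 24 × $1,171.82 + $347.50 = $28,471.18; Lender B costs 24 × $949.98 + $695.00 = $23,494.52.
Lender B is cheaper by $28,471.18 − $23,494.52 = $4,976.66.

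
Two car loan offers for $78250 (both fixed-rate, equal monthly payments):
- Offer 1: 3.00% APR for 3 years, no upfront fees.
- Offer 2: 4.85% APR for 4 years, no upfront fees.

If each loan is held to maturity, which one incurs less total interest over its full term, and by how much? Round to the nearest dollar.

Offer 1 by $4,321

Offer 1: monthly rate = 3%/12 = 0.0025000; payment = 78,250 × 0.0025000 / (1 − (1+0.0025000)^−36) = $2,275.60.
Total interest on Offer 1 = 36 × $2,275.60 − $78,250 = $3,671.60.
Offer 2: monthly rate = 4.85%/12 = 0.0040417; payment = 78,250 × 0.0040417 / (1 − (1+0.0040417)^−48) = $1,796.73.
Total interest on Offer 2 = 48 × $1,796.73 − $78,250 = $7,993.04.
Offer 1 is lower by $4,321.44.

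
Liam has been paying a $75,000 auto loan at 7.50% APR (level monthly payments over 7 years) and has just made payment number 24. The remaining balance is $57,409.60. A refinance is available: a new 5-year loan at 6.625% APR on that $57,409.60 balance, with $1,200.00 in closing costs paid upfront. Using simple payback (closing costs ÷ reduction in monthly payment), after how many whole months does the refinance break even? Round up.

51 months

Current payment = 75,000 × 7.5%/12 / (1 − (1+0.0062500)^−84) = $1,150.37.
Refinanced payment = 57,409.60 × 0.0055208 / (1 − (1+0.0055208)^−60) = $1,126.65.
Monthly savings = $1,150.37 − $1,126.65 = $23.72.
Break-even = $1,200.00 / $23.72 = 50.59 → 51 months.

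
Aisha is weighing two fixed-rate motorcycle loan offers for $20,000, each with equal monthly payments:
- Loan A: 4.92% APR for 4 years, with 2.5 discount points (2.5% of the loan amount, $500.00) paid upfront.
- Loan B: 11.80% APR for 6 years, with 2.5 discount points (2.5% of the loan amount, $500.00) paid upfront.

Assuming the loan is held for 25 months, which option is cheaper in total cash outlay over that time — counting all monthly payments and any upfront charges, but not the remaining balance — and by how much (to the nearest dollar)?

Loan A: monthly rate = 4.92%/12 = 0.0041000; payment = 20,000 × 0.0041000 / (1 − (1+0.0041000)^−48) = $459.86.
Loan B: monthly rate = 11.8%/12 = 0.0098333; payment = 20,000 × 0.0098333 / (1 − (1+0.0098333)^−72) = $388.93.
Over 25 months: Loan A costs 25 × $459.86 + $500.00 = $11,996.50; Loan B costs 25 × $388.93 + $500.00 = $10,223.25.
Loan B is cheaper by $11,996.50 − $10,223.25 = $1,773.25.

Loan B by $1,773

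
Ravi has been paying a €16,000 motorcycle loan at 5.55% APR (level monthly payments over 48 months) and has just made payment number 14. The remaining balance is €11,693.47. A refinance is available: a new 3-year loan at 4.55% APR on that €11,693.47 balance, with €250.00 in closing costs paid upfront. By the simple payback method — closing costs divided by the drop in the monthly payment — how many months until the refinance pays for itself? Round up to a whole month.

11 months

Current payment = 16,000 × 5.55%/12 / (1 − (1+0.0046250)^−48) = €372.47.
Refinanced payment = 11,693.47 × 0.0037917 / (1 − (1+0.0037917)^−36) = €348.11.
Monthly savings = €372.47 − €348.11 = €24.36.
Break-even = €250.00 / €24.36 = 10.26 → 11 months.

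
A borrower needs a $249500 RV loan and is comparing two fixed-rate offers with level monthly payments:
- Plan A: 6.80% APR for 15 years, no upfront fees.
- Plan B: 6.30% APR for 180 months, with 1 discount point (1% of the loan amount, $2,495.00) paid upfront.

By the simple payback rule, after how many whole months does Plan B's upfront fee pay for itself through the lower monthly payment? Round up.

Plan A: at 6.80% the monthly rate is 0.0056667, so the payment is 249,500 × 0.0056667 / (1 − 1.0056667^−180) = $2,214.77.
Plan B: monthly rate = 6.3%/12 = 0.0052500; payment = 249,500 × 0.0052500 / (1 − (1+0.0052500)^−180) = $2,146.08.
Monthly savings = $2,214.77 − $2,146.08 = $68.69.
Break-even = $2,495.00 / $68.69 = 36.32 → 37 months.

37 months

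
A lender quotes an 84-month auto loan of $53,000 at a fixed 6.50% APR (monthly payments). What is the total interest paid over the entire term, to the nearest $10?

At 6.50% the monthly rate is 0.0054167, so the payment is 53,000 × 0.0054167 / (1 − 1.0054167^−84) = $787.02.
Total paid = 84 × $787.02 = $66,109.68; interest = $66,109.68 − $53,000 = $13,109.68.

$13,110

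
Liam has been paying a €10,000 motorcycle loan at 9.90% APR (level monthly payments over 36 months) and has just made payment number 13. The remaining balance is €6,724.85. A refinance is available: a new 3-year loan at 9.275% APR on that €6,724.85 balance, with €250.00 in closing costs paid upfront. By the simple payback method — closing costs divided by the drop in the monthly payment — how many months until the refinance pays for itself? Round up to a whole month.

Current payment = 10,000 × 9.9%/12 / (1 − (1+0.0082500)^−36) = €322.20.
Refinanced payment = 6,724.85 × 0.0077292 / (1 − (1+0.0077292)^−36) = €214.71.
Monthly savings = €322.20 − €214.71 = €107.49.
Break-even = €250.00 / €107.49 = 2.33 → 3 months.

3 months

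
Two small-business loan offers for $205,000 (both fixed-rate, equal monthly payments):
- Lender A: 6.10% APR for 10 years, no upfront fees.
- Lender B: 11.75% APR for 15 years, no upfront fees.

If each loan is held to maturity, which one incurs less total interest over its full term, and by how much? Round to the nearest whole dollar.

Lender A: at 6.10% the monthly rate is 0.0050833, so the payment is 205,000 × 0.0050833 / (1 − 1.0050833^−120) = $2,286.23.
Total interest on Lender A = 120 × $2,286.23 − $205,000 = $69,347.60.
Lender B: at 11.75% the monthly rate is 0.0097917, so the payment is 205,000 × 0.0097917 / (1 − 1.0097917^−180) = $2,427.47.
Total interest on Lender B = 180 × $2,427.47 − $205,000 = $231,944.60.
Lender A is lower by $162,597.00.

Lender A by $162,597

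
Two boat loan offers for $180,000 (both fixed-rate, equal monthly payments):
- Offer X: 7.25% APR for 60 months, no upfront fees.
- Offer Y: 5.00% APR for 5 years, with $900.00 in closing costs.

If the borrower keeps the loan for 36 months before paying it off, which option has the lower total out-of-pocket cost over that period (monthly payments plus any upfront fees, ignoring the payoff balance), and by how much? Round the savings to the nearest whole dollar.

Offer Y by $5,892

Offer X: monthly rate = 7.25%/12 = 0.0060417; payment = 180,000 × 0.0060417 / (1 − (1+0.0060417)^−60) = $3,585.49.
Offer Y: at 5.00% the monthly rate is 0.0041667, so the payment is 180,000 × 0.0041667 / (1 − 1.0041667^−60) = $3,396.82.
Over 36 months: Offer X costs 36 × $3,585.49 = $129,077.64; Offer Y costs 36 × $3,396.82 + $900.00 = $123,185.52.
Offer Y is cheaper by $129,077.64 − $123,185.52 = $5,892.12.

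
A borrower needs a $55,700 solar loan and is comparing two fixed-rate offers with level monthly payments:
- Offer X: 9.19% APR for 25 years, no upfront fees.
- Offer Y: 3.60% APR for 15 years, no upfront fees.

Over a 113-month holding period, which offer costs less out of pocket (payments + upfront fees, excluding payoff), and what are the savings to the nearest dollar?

Offer X: monthly rate = 9.19%/12 = 0.0076583; payment = 55,700 × 0.0076583 / (1 − (1+0.0076583)^−300) = $474.70.
Offer Y: monthly rate = 3.6%/12 = 0.0030000; payment = 55,700 × 0.0030000 / (1 − (1+0.0030000)^−180) = $400.93.
Over 113 months: Offer X costs 113 × $474.70 = $53,641.10; Offer Y costs 113 × $400.93 = $45,305.09.
Offer Y is cheaper by $53,641.10 − $45,305.09 = $8,336.01.

Offer Y by $8,336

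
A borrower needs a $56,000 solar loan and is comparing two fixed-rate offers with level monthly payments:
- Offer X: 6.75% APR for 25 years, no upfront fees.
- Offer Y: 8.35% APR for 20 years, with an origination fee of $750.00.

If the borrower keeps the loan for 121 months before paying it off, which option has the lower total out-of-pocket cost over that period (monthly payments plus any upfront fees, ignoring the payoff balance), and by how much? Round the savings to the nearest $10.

Offer X: monthly rate = 6.75%/12 = 0.0056250; payment = 56,000 × 0.0056250 / (1 − (1+0.0056250)^−300) = $386.91.
Offer Y: at 8.35% the monthly rate is 0.0069583, so the payment is 56,000 × 0.0069583 / (1 − 1.0069583^−240) = $480.68.
Over 121 months: Offer X costs 121 × $386.91 = $46,816.11; Offer Y costs 121 × $480.68 + $750.00 = $58,912.28.
Offer X is cheaper by $58,912.28 − $46,816.11 = $12,096.17.

Offer X by $12,100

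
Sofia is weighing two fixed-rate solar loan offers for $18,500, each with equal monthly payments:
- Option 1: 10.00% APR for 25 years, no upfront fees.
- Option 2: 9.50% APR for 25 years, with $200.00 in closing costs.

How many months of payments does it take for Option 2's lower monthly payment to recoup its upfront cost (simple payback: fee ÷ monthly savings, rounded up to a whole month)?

Option 1: at 10.00% the monthly rate is 0.0083333, so the payment is 18,500 × 0.0083333 / (1 − 1.0083333^−300) = $168.11.
Option 2: at 9.50% the monthly rate is 0.0079167, so the payment is 18,500 × 0.0079167 / (1 − 1.0079167^−300) = $161.63.
Monthly savings = $168.11 − $161.63 = $6.48.
Break-even = $200.00 / $6.48 = 30.86 → 31 months.

31 months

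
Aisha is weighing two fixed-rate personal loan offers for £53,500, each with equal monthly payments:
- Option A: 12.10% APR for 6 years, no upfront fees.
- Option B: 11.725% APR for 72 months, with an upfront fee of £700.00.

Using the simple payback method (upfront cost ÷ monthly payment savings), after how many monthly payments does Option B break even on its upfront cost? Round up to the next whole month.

Option A: monthly rate = 12.1%/12 = 0.0100833; payment = 53,500 × 0.0100833 / (1 − (1+0.0100833)^−72) = £1,048.72.
Option B: monthly rate = 11.725%/12 = 0.0097708; payment = 53,500 × 0.0097708 / (1 − (1+0.0097708)^−72) = £1,038.30.
Monthly savings = £1,048.72 − £1,038.30 = £10.42.
Break-even = £700.00 / £10.42 = 67.18 → 68 months.

68 months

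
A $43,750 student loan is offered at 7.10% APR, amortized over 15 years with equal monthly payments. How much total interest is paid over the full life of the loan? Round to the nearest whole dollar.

$27,474

At 7.10% the monthly rate is 0.0059167, so the payment is 43,750 × 0.0059167 / (1 − 1.0059167^−180) = $395.69.
Total paid = 180 × $395.69 = $71,224.20; interest = $71,224.20 − $43,750 = $27,474.20.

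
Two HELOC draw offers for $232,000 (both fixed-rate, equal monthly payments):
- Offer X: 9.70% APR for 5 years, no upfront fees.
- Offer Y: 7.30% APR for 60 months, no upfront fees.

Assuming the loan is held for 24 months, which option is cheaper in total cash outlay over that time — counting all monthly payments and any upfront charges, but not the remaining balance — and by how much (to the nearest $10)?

Offer Y by $6,440

Offer X: monthly rate = 9.7%/12 = 0.0080833; payment = 232,000 × 0.0080833 / (1 − (1+0.0080833)^−60) = $4,895.14.
Offer Y: monthly rate = 7.3%/12 = 0.0060833; payment = 232,000 × 0.0060833 / (1 − (1+0.0060833)^−60) = $4,626.79.
Over 24 months: Offer X costs 24 × $4,895.14 = $117,483.36; Offer Y costs 24 × $4,626.79 = $111,042.96.
Offer Y is cheaper by $117,483.36 − $111,042.96 = $6,440.40.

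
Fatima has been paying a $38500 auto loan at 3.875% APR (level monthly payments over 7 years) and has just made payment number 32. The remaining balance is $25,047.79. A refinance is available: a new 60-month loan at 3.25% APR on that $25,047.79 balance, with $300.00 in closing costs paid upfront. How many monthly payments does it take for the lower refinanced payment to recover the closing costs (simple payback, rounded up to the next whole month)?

5 months

Current payment = 38,500 × 3.875%/12 / (1 − (1+0.0032292)^−84) = $524.04.
Refinanced payment = 25,047.79 × 0.0027083 / (1 − (1+0.0027083)^−60) = $452.86.
Monthly savings = $524.04 − $452.86 = $71.18.
Break-even = $300.00 / $71.18 = 4.21 → 5 months.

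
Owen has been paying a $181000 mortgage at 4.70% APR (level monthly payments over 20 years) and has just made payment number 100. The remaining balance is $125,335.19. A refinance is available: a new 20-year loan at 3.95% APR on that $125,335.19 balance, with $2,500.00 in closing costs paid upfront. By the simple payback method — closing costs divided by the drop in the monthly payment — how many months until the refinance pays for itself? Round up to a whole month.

Current payment = 181,000 × 4.7%/12 / (1 − (1+0.0039167)^−240) = $1,164.73.
Refinanced payment = 125,335.19 × 0.0032917 / (1 − (1+0.0032917)^−240) = $756.21.
Monthly savings = $1,164.73 − $756.21 = $408.52.
Break-even = $2,500.00 / $408.52 = 6.12 → 7 months.

7 months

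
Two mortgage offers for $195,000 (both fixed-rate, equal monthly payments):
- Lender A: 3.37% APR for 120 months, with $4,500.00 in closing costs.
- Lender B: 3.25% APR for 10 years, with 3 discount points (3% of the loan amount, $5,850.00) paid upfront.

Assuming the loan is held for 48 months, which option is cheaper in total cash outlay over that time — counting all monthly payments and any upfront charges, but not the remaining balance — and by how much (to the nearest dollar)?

Lender A by $827

Lender A: monthly rate = 3.37%/12 = 0.0028083; payment = 195,000 × 0.0028083 / (1 − (1+0.0028083)^−120) = $1,916.42.
Lender B: monthly rate = 3.25%/12 = 0.0027083; payment = 195,000 × 0.0027083 / (1 − (1+0.0027083)^−120) = $1,905.52.
Over 48 months: Lender A costs 48 × $1,916.42 + $4,500.00 = $96,488.16; Lender B costs 48 × $1,905.52 + $5,850.00 = $97,314.96.
Lender A is cheaper by $97,314.96 − $96,488.16 = $826.80.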